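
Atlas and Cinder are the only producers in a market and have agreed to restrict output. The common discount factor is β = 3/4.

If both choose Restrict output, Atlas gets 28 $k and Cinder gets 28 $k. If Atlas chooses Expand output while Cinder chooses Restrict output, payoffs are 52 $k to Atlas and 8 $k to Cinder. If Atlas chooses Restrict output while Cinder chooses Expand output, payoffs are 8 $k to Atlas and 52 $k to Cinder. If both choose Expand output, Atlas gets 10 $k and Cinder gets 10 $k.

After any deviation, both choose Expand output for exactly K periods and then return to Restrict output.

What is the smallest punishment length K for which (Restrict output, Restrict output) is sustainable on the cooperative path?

3

IC: β(1−β^K)/(1−β) ≥ (52−28)/(28−10) = 4/3.
With β = 3/4: need 1 − β^K ≥ 4/3·(1−3/4)/(3/4), i.e. β^K ≤ 0.5556.
Since (3/4)^2 = 0.5625 and (3/4)^3 = 0.4219, the smallest such K is 3.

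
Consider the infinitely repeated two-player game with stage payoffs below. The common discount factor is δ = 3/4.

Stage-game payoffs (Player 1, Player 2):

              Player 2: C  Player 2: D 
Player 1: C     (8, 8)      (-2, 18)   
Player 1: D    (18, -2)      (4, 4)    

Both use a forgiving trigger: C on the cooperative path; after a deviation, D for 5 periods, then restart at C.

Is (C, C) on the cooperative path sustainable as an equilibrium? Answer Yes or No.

A one-shot deviation gives 18 now, then 4 for 5 periods, then back to 8.
Gain from deviating: (18−8) today; loss: (8−4) in each of the next 5 periods.
No-deviation condition: (8−4)(δ+…+δ^5) ≥ 18−8, i.e. δ+…+δ^5 ≥ 5/2.
At δ = 3/4: δ+…+δ^5 = 2.2881 < 2.5000.
So cooperation is not sustainable.

No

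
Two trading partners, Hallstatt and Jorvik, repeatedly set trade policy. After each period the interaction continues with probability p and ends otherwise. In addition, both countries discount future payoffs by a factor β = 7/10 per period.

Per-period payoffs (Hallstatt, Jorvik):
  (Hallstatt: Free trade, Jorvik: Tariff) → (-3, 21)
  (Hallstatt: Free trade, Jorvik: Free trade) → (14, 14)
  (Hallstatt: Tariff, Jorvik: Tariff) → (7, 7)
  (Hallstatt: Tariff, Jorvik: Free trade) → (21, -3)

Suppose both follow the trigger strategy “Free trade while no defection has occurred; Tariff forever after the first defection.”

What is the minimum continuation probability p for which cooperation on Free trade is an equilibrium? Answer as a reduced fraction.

With continuation probability p and discount β, the effective per-period discount factor is βp.
Grim-trigger IC: βp ≥ (21−14)/(21−7) = 1/2.
So p ≥ (1/2)/(7/10) = 5/7.

5/7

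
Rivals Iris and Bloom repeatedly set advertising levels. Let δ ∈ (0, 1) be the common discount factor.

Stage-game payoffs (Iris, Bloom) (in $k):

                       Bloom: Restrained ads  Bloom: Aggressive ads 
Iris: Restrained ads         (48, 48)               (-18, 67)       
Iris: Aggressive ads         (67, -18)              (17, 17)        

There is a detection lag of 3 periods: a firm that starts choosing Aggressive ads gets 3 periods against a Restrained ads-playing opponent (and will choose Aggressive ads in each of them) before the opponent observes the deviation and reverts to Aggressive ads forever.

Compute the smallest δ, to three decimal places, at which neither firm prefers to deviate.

0.724

A deviator earns 67 for 3 periods, then 17 forever; cooperating earns 48 forever. Multiplying the IC by (1−δ):
48 ≥ 67(1−δ^3) + 17δ^3, so 50·δ^3 ≥ 19 and δ^3 ≥ 19/50.
δ ≥ (19/50)^(1/3) ≈ 0.724.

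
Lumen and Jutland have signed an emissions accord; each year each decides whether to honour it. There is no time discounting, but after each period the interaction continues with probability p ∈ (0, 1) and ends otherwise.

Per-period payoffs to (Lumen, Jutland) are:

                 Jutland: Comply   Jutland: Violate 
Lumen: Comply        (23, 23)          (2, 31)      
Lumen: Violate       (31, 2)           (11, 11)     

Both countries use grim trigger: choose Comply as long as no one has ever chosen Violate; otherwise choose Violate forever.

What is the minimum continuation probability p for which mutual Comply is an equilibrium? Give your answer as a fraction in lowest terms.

2/5

With no time discounting, the continuation probability p plays the role of the discount factor.
Grim-trigger IC: 23/(1−p) ≥ 31 + 11p/(1−p) ⇒ p ≥ (31−23)/(31−11) = 2/5.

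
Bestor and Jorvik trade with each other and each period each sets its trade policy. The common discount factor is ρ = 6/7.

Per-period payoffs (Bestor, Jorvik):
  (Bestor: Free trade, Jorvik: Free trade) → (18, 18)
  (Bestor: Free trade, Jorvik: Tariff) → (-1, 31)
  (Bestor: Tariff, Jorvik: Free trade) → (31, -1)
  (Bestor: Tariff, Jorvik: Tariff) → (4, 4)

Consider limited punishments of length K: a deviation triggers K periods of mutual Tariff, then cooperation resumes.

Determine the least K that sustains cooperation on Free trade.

2

IC: ρ(1−ρ^K)/(1−ρ) ≥ (31−18)/(18−4) = 13/14.
With ρ = 6/7: need 1 − ρ^K ≥ 13/14·(1−6/7)/(6/7), i.e. ρ^K ≤ 0.8452.
Since (6/7)^1 = 0.8571 and (6/7)^2 = 0.7347, the smallest such K is 2.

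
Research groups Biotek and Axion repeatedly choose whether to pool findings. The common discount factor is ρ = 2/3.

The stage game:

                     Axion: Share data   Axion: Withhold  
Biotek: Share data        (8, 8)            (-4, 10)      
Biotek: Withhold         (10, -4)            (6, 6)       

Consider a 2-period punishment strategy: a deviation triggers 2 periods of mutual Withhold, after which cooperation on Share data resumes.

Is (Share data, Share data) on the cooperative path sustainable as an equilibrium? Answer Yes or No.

A one-shot deviation gives 10 now, then 6 for 2 periods, then back to 8.
Gain from deviating: (10−8) today; loss: (8−6) in each of the next 2 periods.
No-deviation condition: (8−6)(ρ+…+ρ^2) ≥ 10−8, i.e. ρ+…+ρ^2 ≥ 1.
At ρ = 2/3: ρ+…+ρ^2 = 1.1111 ≥ 1.0000.
So cooperation is sustainable.

Yes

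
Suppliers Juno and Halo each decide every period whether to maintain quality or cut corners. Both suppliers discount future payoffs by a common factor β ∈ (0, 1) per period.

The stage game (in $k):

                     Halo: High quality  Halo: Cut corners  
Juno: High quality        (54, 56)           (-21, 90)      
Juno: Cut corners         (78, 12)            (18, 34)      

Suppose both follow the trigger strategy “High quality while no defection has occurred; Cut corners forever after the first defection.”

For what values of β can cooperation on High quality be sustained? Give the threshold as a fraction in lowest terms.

For Juno: deviation gain 78−54 = 24, per-period punishment loss 54−18 = 36. IC gives β ≥ 24/60 = 2/5.
For Halo: gain 34, loss 22 per period, so β ≥ 34/56 = 17/28.
The tighter constraint is Halo's, so cooperation needs β ≥ 17/28.

17/28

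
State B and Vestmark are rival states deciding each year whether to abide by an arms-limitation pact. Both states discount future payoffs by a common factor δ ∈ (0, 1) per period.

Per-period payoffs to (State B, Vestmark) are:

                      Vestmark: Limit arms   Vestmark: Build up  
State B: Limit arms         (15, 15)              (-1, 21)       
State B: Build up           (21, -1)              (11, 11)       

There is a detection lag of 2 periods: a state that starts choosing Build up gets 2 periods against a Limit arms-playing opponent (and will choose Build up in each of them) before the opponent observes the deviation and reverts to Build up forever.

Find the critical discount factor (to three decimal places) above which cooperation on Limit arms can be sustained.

0.775

Deviating for the 2 undetected periods gains 21−15 = 6 per period over cooperation, then loses 15−11 = 4 per period forever once punishment starts.
Gain: 6(1 + δ + … + δ^1); loss: 4·δ^2/(1−δ).
No profitable deviation ⇔ 6(1−δ^2) ≤ 4·δ^2, i.e. δ^2 ≥ 6/(6+4) = 3/5.
Hence δ ≥ (3/5)^(1/2) ≈ 0.775.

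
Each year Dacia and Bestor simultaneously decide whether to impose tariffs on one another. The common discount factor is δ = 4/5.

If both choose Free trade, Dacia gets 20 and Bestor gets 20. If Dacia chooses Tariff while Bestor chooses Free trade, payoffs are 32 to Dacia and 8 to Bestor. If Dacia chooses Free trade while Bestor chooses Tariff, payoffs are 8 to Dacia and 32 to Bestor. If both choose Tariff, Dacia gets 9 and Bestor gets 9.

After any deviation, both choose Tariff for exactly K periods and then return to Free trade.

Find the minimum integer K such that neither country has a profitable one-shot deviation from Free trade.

2

No profitable deviation requires (20−9)(δ+…+δ^K) ≥ 32−20, i.e. δ+…+δ^K ≥ 12/11 ≈ 1.0909.
With δ = 4/5, the partial sums are K=1: 0.8000, K=2: 1.4400.
K = 2 is the first length at which the sum reaches 1.0909.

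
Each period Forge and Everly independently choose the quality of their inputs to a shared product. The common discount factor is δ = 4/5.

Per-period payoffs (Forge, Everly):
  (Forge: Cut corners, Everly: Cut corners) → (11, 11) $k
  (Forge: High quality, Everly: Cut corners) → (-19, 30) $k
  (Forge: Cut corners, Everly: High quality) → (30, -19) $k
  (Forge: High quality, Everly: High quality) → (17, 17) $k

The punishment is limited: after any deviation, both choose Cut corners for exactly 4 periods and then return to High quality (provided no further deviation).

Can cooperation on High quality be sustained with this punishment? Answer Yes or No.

IC: δ+…+δ^4 ≥ (30−17)/(17−11) = 13/6.
At δ = 4/5: partial sum = 2.3616 ≥ 2.1667. Cooperation sustainable.

Yes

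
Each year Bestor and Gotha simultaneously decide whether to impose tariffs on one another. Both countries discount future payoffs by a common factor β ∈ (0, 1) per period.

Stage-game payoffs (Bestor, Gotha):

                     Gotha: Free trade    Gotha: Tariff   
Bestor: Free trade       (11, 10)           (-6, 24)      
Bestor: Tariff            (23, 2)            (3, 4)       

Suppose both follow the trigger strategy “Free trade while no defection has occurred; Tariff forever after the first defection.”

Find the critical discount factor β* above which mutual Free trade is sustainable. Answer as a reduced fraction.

7/10

Bestor: cooperation gives 11 each period; deviation gives 23 once then 3 forever.
  11/(1−β) ≥ 23 + 3β/(1−β) ⇒ β ≥ 12/20 = 3/5.
Gotha: cooperation gives 10 each period; deviation gives 24 once then 4 forever.
  β ≥ 14/20 = 7/10.
Both must hold, so the binding constraint is Gotha's: β ≥ 7/10.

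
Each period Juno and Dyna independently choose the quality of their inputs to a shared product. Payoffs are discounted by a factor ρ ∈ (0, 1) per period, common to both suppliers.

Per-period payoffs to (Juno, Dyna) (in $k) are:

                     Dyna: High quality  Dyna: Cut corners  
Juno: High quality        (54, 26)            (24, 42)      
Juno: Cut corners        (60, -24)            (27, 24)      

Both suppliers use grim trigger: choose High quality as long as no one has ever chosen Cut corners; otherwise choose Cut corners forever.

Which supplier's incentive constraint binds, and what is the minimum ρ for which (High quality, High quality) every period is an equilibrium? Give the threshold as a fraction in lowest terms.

Dyna; ρ ≥ 8/9

For Juno: deviation gain 60−54 = 6, per-period punishment loss 54−27 = 27. IC gives ρ ≥ 6/33 = 2/11.
For Dyna: gain 16, loss 2 per period, so ρ ≥ 16/18 = 8/9.
The tighter constraint is Dyna's, so cooperation needs ρ ≥ 8/9.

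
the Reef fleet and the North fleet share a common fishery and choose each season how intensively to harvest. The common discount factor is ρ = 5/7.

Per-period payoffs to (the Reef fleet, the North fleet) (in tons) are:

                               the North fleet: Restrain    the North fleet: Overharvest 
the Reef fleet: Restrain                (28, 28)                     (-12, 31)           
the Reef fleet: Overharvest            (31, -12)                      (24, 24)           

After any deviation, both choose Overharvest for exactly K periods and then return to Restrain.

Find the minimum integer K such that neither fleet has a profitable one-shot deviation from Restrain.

No profitable deviation requires (28−24)(ρ+…+ρ^K) ≥ 31−28, i.e. ρ+…+ρ^K ≥ 3/4 ≈ 0.7500.
With ρ = 5/7, the partial sums are K=1: 0.7143, K=2: 1.2245.
K = 2 is the first length at which the sum reaches 0.7500.

2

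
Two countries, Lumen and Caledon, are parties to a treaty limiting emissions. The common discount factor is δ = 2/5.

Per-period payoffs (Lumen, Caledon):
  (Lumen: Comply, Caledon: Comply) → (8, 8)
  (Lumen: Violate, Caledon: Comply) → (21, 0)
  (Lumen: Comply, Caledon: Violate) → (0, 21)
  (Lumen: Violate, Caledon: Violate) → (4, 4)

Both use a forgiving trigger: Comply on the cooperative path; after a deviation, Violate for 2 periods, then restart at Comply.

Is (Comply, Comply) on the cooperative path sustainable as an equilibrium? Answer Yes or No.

No

IC: δ+…+δ^2 ≥ (21−8)/(8−4) = 13/4.
At δ = 2/5: partial sum = 0.5600 < 3.2500. Cooperation not sustainable.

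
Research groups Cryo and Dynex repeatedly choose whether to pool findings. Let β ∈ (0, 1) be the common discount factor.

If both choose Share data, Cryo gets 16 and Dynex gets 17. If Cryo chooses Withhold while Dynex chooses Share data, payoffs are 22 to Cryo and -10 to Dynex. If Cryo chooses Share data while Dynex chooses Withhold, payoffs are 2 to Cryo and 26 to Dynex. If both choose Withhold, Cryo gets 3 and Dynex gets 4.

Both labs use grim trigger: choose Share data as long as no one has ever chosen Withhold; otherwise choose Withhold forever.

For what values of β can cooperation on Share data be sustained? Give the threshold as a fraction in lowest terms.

9/22

Cryo: cooperation gives 16 each period; deviation gives 22 once then 3 forever.
  16/(1−β) ≥ 22 + 3β/(1−β) ⇒ β ≥ 6/19.
Dynex: cooperation gives 17 each period; deviation gives 26 once then 4 forever.
  β ≥ 9/22.
Both must hold, so the binding constraint is Dynex's: β ≥ 9/22.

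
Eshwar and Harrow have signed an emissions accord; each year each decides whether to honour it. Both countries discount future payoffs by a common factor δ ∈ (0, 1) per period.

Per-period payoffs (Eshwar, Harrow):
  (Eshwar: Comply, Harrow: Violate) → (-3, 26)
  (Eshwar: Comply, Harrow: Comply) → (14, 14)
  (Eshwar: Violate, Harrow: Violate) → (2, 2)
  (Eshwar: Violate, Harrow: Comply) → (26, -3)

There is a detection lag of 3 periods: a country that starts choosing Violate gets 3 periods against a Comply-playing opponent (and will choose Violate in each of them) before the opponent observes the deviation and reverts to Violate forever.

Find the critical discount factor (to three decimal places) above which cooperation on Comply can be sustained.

0.794

The best deviation is to choose Violate for all 3 undetected periods, earning 26 each, then 2 forever once detected.
Deviation value: 26(1−δ^3)/(1−δ) + 2δ^3/(1−δ); cooperation value: 14/(1−δ).
IC: 14 ≥ 26(1−δ^3) + 2δ^3 = 26 − 24δ^3.
So δ^3 ≥ 12/24 = 1/2, giving δ ≥ (1/2)^(1/3) ≈ 0.794.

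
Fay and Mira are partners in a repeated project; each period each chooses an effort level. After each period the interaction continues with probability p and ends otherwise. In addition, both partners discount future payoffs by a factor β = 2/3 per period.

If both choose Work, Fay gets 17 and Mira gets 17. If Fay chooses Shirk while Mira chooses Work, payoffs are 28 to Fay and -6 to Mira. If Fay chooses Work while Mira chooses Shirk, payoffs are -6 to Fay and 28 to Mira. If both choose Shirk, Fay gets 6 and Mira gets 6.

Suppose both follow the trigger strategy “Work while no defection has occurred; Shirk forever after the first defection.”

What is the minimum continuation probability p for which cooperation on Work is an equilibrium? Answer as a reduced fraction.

3/4

With continuation probability p and discount β, the effective per-period discount factor is βp.
Grim-trigger IC: βp ≥ (28−17)/(28−6) = 1/2.
So p ≥ (1/2)/(2/3) = 3/4.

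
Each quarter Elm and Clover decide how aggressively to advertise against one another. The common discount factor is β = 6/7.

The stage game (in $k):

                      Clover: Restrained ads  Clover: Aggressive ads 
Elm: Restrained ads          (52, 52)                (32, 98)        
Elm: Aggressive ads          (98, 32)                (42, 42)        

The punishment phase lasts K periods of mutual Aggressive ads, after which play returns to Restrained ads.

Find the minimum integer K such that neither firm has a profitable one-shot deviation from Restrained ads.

No profitable deviation requires (52−42)(β+…+β^K) ≥ 98−52, i.e. β+…+β^K ≥ 23/5 ≈ 4.6000.
With β = 6/7, the partial sums are K=1: 0.8571, K=2: 1.5918, …, K=8: 4.2519, K=9: 4.5016, K=10: 4.7157.
K = 10 is the first length at which the sum reaches 4.6000.

10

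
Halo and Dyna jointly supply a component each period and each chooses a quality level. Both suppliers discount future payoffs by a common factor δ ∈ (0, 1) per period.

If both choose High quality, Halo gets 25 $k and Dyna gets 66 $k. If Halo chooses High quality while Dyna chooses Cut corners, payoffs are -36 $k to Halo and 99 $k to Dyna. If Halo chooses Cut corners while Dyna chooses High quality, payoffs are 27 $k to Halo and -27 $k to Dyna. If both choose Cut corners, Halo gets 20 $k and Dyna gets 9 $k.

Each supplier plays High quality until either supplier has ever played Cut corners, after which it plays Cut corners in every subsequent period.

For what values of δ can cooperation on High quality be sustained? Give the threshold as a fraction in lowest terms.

For Halo: deviation gain 27−25 = 2, per-period punishment loss 25−20 = 5. IC gives δ ≥ 2/7.
For Dyna: gain 33, loss 57 per period, so δ ≥ 33/90 = 11/30.
The tighter constraint is Dyna's, so cooperation needs δ ≥ 11/30.

11/30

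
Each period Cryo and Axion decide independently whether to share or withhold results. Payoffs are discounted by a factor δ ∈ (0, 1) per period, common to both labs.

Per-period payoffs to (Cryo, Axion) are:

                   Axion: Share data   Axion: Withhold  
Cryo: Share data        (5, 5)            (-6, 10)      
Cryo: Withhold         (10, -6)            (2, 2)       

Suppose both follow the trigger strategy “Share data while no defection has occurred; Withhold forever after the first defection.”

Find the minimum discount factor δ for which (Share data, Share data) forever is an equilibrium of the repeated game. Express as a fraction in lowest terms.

Under grim trigger the critical discount factor is (T−C)/(T−P) with T = 10, C = 5, P = 2.
δ* = (10−5)/(10−2) = 5/8.

5/8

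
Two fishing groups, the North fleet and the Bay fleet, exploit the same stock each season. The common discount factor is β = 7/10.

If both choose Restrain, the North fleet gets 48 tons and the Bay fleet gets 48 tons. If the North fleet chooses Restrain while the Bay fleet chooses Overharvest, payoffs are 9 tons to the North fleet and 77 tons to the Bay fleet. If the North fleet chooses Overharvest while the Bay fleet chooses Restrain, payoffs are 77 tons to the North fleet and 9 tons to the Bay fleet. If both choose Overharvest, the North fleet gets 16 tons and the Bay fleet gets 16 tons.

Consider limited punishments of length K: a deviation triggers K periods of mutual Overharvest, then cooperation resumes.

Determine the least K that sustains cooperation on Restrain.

2

No profitable deviation requires (48−16)(β+…+β^K) ≥ 77−48, i.e. β+…+β^K ≥ 29/32 ≈ 0.9062.
With β = 7/10, the partial sums are K=1: 0.7000, K=2: 1.1900.
K = 2 is the first length at which the sum reaches 0.9062.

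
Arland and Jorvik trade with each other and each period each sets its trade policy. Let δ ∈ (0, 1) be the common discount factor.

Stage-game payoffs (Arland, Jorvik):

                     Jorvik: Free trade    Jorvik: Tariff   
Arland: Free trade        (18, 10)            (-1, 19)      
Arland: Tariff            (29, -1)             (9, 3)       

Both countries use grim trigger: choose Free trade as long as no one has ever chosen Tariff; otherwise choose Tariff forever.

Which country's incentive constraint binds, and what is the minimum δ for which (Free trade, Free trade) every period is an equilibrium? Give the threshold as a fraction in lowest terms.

Jorvik; δ ≥ 9/16

For Arland: deviation gain 29−18 = 11, per-period punishment loss 18−9 = 9. IC gives δ ≥ 11/20.
For Jorvik: gain 9, loss 7 per period, so δ ≥ 9/16.
The tighter constraint is Jorvik's, so cooperation needs δ ≥ 9/16.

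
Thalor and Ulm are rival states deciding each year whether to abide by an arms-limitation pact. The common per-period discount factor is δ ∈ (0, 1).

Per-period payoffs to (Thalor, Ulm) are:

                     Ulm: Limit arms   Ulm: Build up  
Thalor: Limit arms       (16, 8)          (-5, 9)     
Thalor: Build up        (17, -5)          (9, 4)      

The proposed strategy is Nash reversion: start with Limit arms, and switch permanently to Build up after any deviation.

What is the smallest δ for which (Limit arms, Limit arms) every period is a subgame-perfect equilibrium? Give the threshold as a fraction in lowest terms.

Thalor's threshold: (17−16)/(17−9) = 1/8.
Ulm's threshold: (9−8)/(9−4) = 1/5.
1/8 < 1/5, so Ulm binds and δ* = 1/5.

1/5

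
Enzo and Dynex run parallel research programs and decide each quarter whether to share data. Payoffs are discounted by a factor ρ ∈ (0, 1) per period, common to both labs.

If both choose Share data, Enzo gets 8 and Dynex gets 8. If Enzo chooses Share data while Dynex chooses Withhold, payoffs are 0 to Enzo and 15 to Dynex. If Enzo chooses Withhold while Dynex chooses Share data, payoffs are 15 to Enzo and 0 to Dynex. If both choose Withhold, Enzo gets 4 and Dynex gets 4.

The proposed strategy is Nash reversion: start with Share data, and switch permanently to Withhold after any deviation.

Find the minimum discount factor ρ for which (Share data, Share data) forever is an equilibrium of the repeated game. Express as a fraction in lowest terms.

8/(1−ρ) ≥ 15 + 4ρ/(1−ρ)
8 ≥ 15 − 11ρ
ρ ≥ 7/11.

7/11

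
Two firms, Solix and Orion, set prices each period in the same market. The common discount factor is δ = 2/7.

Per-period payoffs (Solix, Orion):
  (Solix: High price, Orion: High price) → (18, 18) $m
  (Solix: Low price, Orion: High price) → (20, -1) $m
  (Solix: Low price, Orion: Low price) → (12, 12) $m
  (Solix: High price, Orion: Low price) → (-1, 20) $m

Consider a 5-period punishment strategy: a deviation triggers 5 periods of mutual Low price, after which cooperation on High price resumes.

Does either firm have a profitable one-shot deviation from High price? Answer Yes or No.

A one-shot deviation gives 20 now, then 12 for 5 periods, then back to 18.
Gain from deviating: (20−18) today; loss: (18−12) in each of the next 5 periods.
No-deviation condition: (18−12)(δ+…+δ^5) ≥ 20−18, i.e. δ+…+δ^5 ≥ 1/3.
At δ = 2/7: δ+…+δ^5 = 0.3992 ≥ 0.3333.
So cooperation is sustainable.

No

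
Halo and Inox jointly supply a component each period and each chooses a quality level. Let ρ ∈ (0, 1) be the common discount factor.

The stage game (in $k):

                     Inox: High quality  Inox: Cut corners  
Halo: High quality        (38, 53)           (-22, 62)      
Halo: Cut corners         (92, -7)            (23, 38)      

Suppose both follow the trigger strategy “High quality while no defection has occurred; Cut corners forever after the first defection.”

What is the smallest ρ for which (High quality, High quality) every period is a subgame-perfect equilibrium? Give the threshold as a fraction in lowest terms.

Halo: cooperation gives 38 each period; deviation gives 92 once then 23 forever.
  38/(1−ρ) ≥ 92 + 23ρ/(1−ρ) ⇒ ρ ≥ 54/69 = 18/23.
Inox: cooperation gives 53 each period; deviation gives 62 once then 38 forever.
  ρ ≥ 9/24 = 3/8.
Both must hold, so the binding constraint is Halo's: ρ ≥ 18/23.

18/23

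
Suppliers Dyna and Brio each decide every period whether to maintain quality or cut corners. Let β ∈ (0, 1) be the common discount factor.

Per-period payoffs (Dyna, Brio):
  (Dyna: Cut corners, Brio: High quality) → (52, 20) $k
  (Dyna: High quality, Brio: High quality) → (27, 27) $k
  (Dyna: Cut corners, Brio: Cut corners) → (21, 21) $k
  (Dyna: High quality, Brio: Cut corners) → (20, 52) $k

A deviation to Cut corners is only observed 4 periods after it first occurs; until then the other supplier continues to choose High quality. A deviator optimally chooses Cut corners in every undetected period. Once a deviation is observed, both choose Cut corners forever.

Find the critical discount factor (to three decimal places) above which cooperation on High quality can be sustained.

A deviator earns 52 for 4 periods, then 21 forever; cooperating earns 27 forever. Multiplying the IC by (1−β):
27 ≥ 52(1−β^4) + 21β^4, so 31·β^4 ≥ 25 and β^4 ≥ 25/31.
β ≥ (25/31)^(1/4) ≈ 0.948.

0.948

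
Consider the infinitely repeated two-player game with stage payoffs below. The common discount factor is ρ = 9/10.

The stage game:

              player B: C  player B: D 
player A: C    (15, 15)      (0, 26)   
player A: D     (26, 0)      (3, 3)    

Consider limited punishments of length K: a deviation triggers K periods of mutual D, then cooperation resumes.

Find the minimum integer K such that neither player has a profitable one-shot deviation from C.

2

Need Σ_{k=1}^{K} ρ^k ≥ (26−15)/(15−3) = 0.9167 at ρ = 9/10.
At K = 1 the sum is 0.9000 < 0.9167; at K = 2 it is 1.7100 ≥ 0.9167.
So the minimum punishment length is K = 2.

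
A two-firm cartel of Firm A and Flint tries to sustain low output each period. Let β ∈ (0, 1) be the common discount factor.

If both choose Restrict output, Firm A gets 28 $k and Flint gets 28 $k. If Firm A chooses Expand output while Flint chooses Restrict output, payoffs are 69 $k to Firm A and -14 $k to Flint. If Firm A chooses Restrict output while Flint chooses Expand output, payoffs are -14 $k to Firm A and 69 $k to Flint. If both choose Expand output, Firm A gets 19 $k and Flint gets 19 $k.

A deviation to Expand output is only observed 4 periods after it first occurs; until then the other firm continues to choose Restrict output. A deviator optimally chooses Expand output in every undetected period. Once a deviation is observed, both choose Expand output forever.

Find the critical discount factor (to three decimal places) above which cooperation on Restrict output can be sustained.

0.952

Deviating for the 4 undetected periods gains 69−28 = 41 per period over cooperation, then loses 28−19 = 9 per period forever once punishment starts.
Gain: 41(1 + β + … + β^3); loss: 9·β^4/(1−β).
No profitable deviation ⇔ 41(1−β^4) ≤ 9·β^4, i.e. β^4 ≥ 41/(41+9) = 41/50.
Hence β ≥ (41/50)^(1/4) ≈ 0.952.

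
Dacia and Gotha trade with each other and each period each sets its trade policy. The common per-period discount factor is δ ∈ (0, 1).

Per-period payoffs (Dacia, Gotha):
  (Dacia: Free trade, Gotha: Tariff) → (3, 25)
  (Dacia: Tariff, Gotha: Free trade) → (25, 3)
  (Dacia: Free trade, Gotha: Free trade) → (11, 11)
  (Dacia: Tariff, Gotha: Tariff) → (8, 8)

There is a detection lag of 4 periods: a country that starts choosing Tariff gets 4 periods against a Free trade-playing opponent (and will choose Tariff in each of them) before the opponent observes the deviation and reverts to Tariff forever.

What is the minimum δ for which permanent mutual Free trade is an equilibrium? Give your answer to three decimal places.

A deviator earns 25 for 4 periods, then 8 forever; cooperating earns 11 forever. Multiplying the IC by (1−δ):
11 ≥ 25(1−δ^4) + 8δ^4, so 17·δ^4 ≥ 14 and δ^4 ≥ 14/17.
δ ≥ (14/17)^(1/4) ≈ 0.953.

0.953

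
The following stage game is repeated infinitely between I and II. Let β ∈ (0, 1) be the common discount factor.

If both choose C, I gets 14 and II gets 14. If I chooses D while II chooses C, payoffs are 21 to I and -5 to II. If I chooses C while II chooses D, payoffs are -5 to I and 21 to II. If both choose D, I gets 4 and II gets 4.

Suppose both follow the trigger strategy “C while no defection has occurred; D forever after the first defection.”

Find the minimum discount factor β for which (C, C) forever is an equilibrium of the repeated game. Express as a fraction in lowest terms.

One-period gain from deviating is 21 − 14 = 7. The loss is 14 − 4 = 10 in every subsequent period, with present value 10·β/(1−β).
Deviation is unprofitable when 10·β/(1−β) ≥ 7, i.e. β/(1−β) ≥ 7/10.
Equivalently β ≥ 7/(7+10) = 7/17.

7/17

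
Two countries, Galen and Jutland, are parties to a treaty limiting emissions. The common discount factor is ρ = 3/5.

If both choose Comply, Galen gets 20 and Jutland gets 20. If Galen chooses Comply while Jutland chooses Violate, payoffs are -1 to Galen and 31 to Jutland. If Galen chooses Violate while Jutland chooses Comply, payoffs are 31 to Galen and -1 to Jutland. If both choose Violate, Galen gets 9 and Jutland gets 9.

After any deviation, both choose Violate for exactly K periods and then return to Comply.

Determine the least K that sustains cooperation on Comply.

IC: ρ(1−ρ^K)/(1−ρ) ≥ (31−20)/(20−9) = 1.
With ρ = 3/5: need 1 − ρ^K ≥ 1·(1−3/5)/(3/5), i.e. ρ^K ≤ 0.3333.
Since (3/5)^2 = 0.3600 and (3/5)^3 = 0.2160, the smallest such K is 3.

3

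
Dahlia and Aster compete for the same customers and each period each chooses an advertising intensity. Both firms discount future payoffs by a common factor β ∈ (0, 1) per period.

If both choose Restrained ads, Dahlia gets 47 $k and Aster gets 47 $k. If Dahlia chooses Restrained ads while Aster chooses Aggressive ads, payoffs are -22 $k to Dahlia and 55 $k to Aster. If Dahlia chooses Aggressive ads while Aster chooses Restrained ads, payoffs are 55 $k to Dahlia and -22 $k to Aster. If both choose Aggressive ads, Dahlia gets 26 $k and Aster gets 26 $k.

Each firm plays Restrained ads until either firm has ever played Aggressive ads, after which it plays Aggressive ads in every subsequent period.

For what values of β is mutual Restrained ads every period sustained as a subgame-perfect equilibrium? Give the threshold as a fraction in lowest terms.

8/29

One-period gain from deviating is 55 − 47 = 8. The loss is 47 − 26 = 21 in every subsequent period, with present value 21·β/(1−β).
Deviation is unprofitable when 21·β/(1−β) ≥ 8, i.e. β/(1−β) ≥ 8/21.
Equivalently β ≥ 8/(8+21) = 8/29.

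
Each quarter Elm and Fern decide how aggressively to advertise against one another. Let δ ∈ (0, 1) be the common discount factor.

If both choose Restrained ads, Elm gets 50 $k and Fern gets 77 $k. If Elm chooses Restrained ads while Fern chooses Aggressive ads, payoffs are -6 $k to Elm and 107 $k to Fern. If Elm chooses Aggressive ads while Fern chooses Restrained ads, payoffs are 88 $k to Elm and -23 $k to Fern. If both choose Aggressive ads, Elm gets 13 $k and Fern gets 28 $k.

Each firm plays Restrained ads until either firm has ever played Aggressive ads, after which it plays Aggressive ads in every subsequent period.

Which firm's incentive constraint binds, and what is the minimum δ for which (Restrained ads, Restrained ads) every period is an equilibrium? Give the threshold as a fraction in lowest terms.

Elm's threshold: (88−50)/(88−13) = 38/75.
Fern's threshold: (107−77)/(107−28) = 30/79.
38/75 > 30/79, so Elm binds and δ* = 38/75.

Elm; δ ≥ 38/75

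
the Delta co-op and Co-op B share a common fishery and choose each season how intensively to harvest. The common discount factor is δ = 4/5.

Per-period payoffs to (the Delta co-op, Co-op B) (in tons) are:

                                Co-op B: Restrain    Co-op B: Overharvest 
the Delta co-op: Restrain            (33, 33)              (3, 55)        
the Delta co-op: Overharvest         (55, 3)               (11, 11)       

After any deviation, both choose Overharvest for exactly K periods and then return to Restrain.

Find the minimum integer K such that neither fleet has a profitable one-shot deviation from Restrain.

2

No profitable deviation requires (33−11)(δ+…+δ^K) ≥ 55−33, i.e. δ+…+δ^K ≥ 1 ≈ 1.0000.
With δ = 4/5, the partial sums are K=1: 0.8000, K=2: 1.4400.
K = 2 is the first length at which the sum reaches 1.0000.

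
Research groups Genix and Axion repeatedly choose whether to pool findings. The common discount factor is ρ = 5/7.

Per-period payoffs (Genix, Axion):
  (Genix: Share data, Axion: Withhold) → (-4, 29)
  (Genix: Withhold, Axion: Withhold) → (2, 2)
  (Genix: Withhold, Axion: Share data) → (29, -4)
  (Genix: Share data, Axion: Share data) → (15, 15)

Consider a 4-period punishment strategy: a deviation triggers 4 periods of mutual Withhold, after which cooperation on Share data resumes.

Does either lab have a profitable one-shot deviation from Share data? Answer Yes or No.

IC: ρ+…+ρ^4 ≥ (29−15)/(15−2) = 14/13.
At ρ = 5/7: partial sum = 1.8492 ≥ 1.0769. Cooperation sustainable.

No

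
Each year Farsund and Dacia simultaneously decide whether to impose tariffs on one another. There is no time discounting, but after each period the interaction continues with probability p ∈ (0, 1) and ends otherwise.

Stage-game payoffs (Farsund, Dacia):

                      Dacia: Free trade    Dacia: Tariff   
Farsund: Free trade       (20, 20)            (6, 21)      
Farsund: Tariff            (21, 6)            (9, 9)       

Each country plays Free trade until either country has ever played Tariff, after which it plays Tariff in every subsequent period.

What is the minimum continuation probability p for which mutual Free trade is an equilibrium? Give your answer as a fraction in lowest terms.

Expected cooperation value is 20 + p·20 + p²·20 + … = 20/(1−p); deviation gives 21 + p·9/(1−p).
20 ≥ 21(1−p) + 9p ⇒ 12p ≥ 1 ⇒ p ≥ 1/12.

1/12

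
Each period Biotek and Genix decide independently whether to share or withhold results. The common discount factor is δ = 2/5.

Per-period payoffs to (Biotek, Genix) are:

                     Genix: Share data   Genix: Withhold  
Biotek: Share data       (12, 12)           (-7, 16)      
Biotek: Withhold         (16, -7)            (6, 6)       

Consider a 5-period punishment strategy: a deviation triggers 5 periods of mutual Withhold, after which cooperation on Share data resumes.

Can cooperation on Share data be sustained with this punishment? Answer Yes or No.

No

Comparing payoff streams over the 6 periods until play realigns: cooperate → 12(1+δ+…+δ^5); deviate → 16 + 6(δ+…+δ^5).
Cooperation is sustained iff (12−6)(δ+…+δ^5) ≥ 16−12.
δ+…+δ^5 = 2/5·(1−(2/5)^5)/(1−2/5) = 0.6598, and (16−12)/(12−6) = 0.6667.
0.6598 < 0.6667, so cooperation is not sustainable.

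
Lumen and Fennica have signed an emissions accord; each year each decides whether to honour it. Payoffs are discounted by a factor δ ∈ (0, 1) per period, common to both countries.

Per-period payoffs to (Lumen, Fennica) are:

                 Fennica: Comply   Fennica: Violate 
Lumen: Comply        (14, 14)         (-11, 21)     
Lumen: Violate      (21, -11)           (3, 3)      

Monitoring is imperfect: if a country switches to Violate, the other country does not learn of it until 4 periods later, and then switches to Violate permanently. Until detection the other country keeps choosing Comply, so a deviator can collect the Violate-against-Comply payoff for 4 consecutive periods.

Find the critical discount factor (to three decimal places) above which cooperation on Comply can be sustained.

Deviating for the 4 undetected periods gains 21−14 = 7 per period over cooperation, then loses 14−3 = 11 per period forever once punishment starts.
Gain: 7(1 + δ + … + δ^3); loss: 11·δ^4/(1−δ).
No profitable deviation ⇔ 7(1−δ^4) ≤ 11·δ^4, i.e. δ^4 ≥ 7/(7+11) = 7/18.
Hence δ ≥ (7/18)^(1/4) ≈ 0.790.

0.790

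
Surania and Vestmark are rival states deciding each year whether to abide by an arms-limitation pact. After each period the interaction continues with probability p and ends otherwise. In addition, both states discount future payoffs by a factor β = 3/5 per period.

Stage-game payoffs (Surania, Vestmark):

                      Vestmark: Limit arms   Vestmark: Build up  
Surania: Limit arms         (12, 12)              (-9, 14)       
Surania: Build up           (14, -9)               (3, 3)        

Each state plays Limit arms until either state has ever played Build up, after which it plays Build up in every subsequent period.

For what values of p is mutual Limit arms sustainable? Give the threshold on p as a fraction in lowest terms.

10/33

With continuation probability p and discount β, the effective per-period discount factor is βp.
Grim-trigger IC: βp ≥ (14−12)/(14−3) = 2/11.
So p ≥ (2/11)/(3/5) = 10/33.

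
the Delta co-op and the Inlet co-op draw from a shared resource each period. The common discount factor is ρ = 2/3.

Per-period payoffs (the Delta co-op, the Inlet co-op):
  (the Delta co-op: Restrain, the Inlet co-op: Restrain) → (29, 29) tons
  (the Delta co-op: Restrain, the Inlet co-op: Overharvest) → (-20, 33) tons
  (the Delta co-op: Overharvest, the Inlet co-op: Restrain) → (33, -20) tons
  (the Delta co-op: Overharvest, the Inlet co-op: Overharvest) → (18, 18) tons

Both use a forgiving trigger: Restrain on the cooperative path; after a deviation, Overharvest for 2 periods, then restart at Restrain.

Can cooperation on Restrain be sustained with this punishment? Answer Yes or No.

A one-shot deviation gives 33 now, then 18 for 2 periods, then back to 29.
Gain from deviating: (33−29) today; loss: (29−18) in each of the next 2 periods.
No-deviation condition: (29−18)(ρ+…+ρ^2) ≥ 33−29, i.e. ρ+…+ρ^2 ≥ 4/11.
At ρ = 2/3: ρ+…+ρ^2 = 1.1111 ≥ 0.3636.
So cooperation is sustainable.

Yes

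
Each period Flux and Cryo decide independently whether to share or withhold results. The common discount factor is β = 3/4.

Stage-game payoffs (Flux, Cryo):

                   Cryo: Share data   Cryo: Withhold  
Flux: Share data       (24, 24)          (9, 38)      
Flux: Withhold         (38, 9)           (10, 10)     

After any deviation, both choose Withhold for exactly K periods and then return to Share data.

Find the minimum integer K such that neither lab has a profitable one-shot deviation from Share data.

2

IC: β(1−β^K)/(1−β) ≥ (38−24)/(24−10) = 1.
With β = 3/4: need 1 − β^K ≥ 1·(1−3/4)/(3/4), i.e. β^K ≤ 0.6667.
Since (3/4)^1 = 0.7500 and (3/4)^2 = 0.5625, the smallest such K is 2.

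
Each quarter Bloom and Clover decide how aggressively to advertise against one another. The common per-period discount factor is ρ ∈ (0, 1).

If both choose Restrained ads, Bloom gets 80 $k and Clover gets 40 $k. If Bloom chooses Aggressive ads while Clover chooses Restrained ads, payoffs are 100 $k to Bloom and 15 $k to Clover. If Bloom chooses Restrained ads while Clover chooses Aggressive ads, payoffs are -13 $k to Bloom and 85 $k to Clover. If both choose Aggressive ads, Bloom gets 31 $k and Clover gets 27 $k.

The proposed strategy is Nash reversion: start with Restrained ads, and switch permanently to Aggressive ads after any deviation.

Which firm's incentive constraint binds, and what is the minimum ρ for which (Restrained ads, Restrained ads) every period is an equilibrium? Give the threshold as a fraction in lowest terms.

Clover; ρ ≥ 45/58

For Bloom: deviation gain 100−80 = 20, per-period punishment loss 80−31 = 49. IC gives ρ ≥ 20/69.
For Clover: gain 45, loss 13 per period, so ρ ≥ 45/58.
The tighter constraint is Clover's, so cooperation needs ρ ≥ 45/58.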